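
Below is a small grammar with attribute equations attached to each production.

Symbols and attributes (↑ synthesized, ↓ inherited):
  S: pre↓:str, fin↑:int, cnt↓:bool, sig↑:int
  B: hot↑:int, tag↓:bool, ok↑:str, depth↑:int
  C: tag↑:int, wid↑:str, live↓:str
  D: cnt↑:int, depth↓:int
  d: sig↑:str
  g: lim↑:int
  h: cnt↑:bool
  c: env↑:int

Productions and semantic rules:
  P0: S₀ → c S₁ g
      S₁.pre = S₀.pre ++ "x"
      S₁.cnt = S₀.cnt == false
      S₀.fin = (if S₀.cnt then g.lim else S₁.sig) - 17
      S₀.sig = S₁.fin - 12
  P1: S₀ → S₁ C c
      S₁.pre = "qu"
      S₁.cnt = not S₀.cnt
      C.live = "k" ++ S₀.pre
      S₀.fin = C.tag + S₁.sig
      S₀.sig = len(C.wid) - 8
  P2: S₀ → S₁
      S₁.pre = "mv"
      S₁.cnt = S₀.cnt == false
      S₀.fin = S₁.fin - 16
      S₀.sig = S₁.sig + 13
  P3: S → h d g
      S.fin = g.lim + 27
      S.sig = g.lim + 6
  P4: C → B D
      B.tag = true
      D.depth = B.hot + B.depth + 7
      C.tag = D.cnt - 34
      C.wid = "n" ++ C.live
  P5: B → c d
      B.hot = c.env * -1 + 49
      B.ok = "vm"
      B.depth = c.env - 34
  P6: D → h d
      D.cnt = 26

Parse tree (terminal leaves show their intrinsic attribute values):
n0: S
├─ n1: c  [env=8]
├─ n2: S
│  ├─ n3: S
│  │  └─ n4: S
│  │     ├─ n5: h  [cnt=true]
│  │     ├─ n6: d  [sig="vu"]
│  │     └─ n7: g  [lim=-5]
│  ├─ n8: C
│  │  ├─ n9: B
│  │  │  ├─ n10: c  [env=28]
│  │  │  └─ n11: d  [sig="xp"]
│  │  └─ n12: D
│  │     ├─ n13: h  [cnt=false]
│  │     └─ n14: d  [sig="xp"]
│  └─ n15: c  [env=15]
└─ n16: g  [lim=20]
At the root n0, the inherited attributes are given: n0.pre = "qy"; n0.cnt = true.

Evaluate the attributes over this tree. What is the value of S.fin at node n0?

3

1. n0.pre = "qy"  [given at root]
2. n0.cnt = true  [given at root]
3. n1.env = 8  [terminal]
4. n2.pre = "qyx"  [S₀.pre ++ "x"]
5. n2.cnt = false  [S₀.cnt == false]
6. n3.pre = "qu"  ["qu"]
7. n3.cnt = true  [not S₀.cnt]
8. n4.pre = "mv"  ["mv"]
9. n4.cnt = false  [S₀.cnt == false]
10. n5.cnt = true  [terminal]
11. n6.sig = "vu"  [terminal]
12. n7.lim = -5  [terminal]
13. n4.fin = 22  [g.lim + 27]
14. n4.sig = 1  [g.lim + 6]
15. n3.fin = 6  [S₁.fin - 16]
16. n3.sig = 14  [S₁.sig + 13]
17. n8.live = "kqyx"  ["k" ++ S₀.pre]
18. n9.tag = true  [true]
19. n10.env = 28  [terminal]
20. n11.sig = "xp"  [terminal]
21. n9.hot = 21  [c.env * -1 + 49]
22. n9.ok = "vm"  ["vm"]
23. n9.depth = -6  [c.env - 34]
24. n12.depth = 22  [B.hot + B.depth + 7]
25. n13.cnt = false  [terminal]
26. n14.sig = "xp"  [terminal]
27. n12.cnt = 26  [26]
28. n8.tag = -8  [D.cnt - 34]
29. n8.wid = "nkqyx"  ["n" ++ C.live]
30. n15.env = 15  [terminal]
31. n2.fin = 6  [C.tag + S₁.sig]
32. n2.sig = -3  [len(C.wid) - 8]
33. n16.lim = 20  [terminal]
34. n0.fin = 3  [(if S₀.cnt then g.lim else S₁.sig) - 17]
35. n0.sig = -6  [S₁.fin - 12]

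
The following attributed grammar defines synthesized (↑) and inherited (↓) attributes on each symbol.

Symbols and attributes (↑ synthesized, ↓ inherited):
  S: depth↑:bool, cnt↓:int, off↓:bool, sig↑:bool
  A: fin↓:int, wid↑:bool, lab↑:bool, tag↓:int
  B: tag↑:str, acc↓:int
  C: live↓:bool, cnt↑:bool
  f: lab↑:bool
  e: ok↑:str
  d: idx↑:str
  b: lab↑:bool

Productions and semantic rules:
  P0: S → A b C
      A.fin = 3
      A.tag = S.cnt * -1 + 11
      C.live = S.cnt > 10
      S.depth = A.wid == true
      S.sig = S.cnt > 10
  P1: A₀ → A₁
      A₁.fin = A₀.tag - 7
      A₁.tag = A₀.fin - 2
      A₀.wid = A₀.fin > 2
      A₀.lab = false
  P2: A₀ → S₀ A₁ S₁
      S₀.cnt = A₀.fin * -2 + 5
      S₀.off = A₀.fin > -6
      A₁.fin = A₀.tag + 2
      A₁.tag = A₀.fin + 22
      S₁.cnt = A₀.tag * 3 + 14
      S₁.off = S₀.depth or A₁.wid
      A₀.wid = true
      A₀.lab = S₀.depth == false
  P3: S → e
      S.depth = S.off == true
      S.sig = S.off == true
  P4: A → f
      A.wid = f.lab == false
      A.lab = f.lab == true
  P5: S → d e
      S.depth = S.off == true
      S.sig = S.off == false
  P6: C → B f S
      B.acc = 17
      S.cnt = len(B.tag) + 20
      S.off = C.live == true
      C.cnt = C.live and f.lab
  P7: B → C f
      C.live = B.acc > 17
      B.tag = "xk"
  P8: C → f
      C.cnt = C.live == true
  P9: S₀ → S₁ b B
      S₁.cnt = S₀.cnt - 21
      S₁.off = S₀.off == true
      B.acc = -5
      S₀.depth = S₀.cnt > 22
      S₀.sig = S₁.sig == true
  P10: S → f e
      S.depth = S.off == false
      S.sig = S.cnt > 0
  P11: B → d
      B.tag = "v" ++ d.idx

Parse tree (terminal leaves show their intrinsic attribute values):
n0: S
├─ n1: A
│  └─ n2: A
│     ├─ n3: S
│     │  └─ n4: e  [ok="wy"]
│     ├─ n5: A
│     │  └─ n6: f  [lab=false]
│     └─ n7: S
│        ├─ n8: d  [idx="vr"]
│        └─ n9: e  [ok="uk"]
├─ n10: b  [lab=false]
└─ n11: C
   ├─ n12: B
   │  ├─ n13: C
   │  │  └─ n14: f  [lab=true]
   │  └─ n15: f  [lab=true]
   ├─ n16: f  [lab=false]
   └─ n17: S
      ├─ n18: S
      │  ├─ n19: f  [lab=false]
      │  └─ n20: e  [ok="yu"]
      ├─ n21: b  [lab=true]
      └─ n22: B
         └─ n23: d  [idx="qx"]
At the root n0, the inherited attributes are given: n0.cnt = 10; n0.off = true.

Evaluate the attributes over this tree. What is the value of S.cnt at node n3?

1. n0.cnt = 10  [given at root]
2. n0.off = true  [given at root]
3. n1.fin = 3  [3]
4. n1.tag = 1  [S.cnt * -1 + 11]
5. n2.fin = -6  [A₀.tag - 7]
6. n2.tag = 1  [A₀.fin - 2]
7. n3.cnt = 17  [A₀.fin * -2 + 5]
8. n3.off = false  [A₀.fin > -6]
9. n4.ok = "wy"  [terminal]
10. n3.depth = false  [S.off == true]
11. n3.sig = false  [S.off == true]
12. n5.fin = 3  [A₀.tag + 2]
13. n5.tag = 16  [A₀.fin + 22]
14. n6.lab = false  [terminal]
15. n5.wid = true  [f.lab == false]
16. n5.lab = false  [f.lab == true]
17. n7.cnt = 17  [A₀.tag * 3 + 14]
18. n7.off = true  [S₀.depth or A₁.wid]
19. n8.idx = "vr"  [terminal]
20. n9.ok = "uk"  [terminal]
21. n7.depth = true  [S.off == true]
22. n7.sig = false  [S.off == false]
23. n2.wid = true  [true]
24. n2.lab = true  [S₀.depth == false]
25. n1.wid = true  [A₀.fin > 2]
26. n1.lab = false  [false]
27. n10.lab = false  [terminal]
28. n11.live = false  [S.cnt > 10]
29. n12.acc = 17  [17]
30. n13.live = false  [B.acc > 17]
31. n14.lab = true  [terminal]
32. n13.cnt = false  [C.live == true]
33. n15.lab = true  [terminal]
34. n12.tag = "xk"  ["xk"]
35. n16.lab = false  [terminal]
36. n17.cnt = 22  [len(B.tag) + 20]
37. n17.off = false  [C.live == true]
38. n18.cnt = 1  [S₀.cnt - 21]
39. n18.off = false  [S₀.off == true]
40. n19.lab = false  [terminal]
41. n20.ok = "yu"  [terminal]
42. n18.depth = true  [S.off == false]
43. n18.sig = true  [S.cnt > 0]
44. n21.lab = true  [terminal]
45. n22.acc = -5  [-5]
46. n23.idx = "qx"  [terminal]
47. n22.tag = "vqx"  ["v" ++ d.idx]
48. n17.depth = false  [S₀.cnt > 22]
49. n17.sig = true  [S₁.sig == true]
50. n11.cnt = false  [C.live and f.lab]
51. n0.depth = true  [A.wid == true]
52. n0.sig = false  [S.cnt > 10]

17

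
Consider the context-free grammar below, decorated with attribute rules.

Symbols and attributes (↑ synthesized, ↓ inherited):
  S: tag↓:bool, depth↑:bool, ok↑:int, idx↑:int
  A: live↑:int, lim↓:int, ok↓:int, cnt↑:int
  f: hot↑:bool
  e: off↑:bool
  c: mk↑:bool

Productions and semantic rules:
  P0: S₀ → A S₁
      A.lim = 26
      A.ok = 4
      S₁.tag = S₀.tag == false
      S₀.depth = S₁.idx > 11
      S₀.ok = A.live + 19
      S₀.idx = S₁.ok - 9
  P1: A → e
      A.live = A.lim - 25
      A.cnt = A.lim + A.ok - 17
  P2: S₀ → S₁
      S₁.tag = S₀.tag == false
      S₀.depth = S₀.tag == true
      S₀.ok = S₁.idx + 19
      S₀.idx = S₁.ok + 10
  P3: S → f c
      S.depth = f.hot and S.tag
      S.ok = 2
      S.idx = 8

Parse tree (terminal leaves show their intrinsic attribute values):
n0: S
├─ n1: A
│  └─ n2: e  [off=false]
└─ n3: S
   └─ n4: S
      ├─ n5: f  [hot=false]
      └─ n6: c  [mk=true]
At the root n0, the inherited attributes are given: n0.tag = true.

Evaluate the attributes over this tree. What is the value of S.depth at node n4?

false

1. n0.tag = true  [given at root]
2. n1.lim = 26  [26]
3. n1.ok = 4  [4]
4. n2.off = false  [terminal]
5. n1.live = 1  [A.lim - 25]
6. n1.cnt = 13  [A.lim + A.ok - 17]
7. n3.tag = false  [S₀.tag == false]
8. n4.tag = true  [S₀.tag == false]
9. n5.hot = false  [terminal]
10. n6.mk = true  [terminal]
11. n4.depth = false  [f.hot and S.tag]
12. n4.ok = 2  [2]
13. n4.idx = 8  [8]
14. n3.depth = false  [S₀.tag == true]
15. n3.ok = 27  [S₁.idx + 19]
16. n3.idx = 12  [S₁.ok + 10]
17. n0.depth = true  [S₁.idx > 11]
18. n0.ok = 20  [A.live + 19]
19. n0.idx = 18  [S₁.ok - 9]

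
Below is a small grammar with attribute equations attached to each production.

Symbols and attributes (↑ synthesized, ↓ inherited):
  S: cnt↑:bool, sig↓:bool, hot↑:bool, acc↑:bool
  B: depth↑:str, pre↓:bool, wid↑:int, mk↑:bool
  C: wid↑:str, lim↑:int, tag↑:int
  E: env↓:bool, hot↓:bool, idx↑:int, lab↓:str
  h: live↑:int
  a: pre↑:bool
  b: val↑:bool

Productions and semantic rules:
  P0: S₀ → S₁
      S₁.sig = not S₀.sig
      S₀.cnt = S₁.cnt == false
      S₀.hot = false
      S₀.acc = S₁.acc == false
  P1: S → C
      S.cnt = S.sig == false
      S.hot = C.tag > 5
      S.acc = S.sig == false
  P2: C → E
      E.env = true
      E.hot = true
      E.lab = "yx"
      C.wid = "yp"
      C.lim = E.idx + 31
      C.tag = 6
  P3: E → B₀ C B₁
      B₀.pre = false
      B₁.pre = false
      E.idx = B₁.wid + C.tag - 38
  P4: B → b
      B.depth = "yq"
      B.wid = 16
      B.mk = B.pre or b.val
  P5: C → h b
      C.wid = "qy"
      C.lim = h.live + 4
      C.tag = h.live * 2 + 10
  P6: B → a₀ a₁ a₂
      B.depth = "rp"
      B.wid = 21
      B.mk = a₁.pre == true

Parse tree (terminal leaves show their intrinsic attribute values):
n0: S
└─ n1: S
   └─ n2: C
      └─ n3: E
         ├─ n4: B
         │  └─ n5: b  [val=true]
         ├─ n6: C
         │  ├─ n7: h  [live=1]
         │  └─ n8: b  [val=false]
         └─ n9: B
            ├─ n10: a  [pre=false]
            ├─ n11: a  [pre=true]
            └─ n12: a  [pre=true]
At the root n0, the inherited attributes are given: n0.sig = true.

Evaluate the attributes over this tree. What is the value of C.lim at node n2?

1. n0.sig = true  [given at root]
2. n1.sig = false  [not S₀.sig]
3. n3.env = true  [true]
4. n3.hot = true  [true]
5. n3.lab = "yx"  ["yx"]
6. n4.pre = false  [false]
7. n5.val = true  [terminal]
8. n4.depth = "yq"  ["yq"]
9. n4.wid = 16  [16]
10. n4.mk = true  [B.pre or b.val]
11. n7.live = 1  [terminal]
12. n8.val = false  [terminal]
13. n6.wid = "qy"  ["qy"]
14. n6.lim = 5  [h.live + 4]
15. n6.tag = 12  [h.live * 2 + 10]
16. n9.pre = false  [false]
17. n10.pre = false  [terminal]
18. n11.pre = true  [terminal]
19. n12.pre = true  [terminal]
20. n9.depth = "rp"  ["rp"]
21. n9.wid = 21  [21]
22. n9.mk = true  [a₁.pre == true]
23. n3.idx = -5  [B₁.wid + C.tag - 38]
24. n2.wid = "yp"  ["yp"]
25. n2.lim = 26  [E.idx + 31]
26. n2.tag = 6  [6]
27. n1.cnt = true  [S.sig == false]
28. n1.hot = true  [C.tag > 5]
29. n1.acc = true  [S.sig == false]
30. n0.cnt = false  [S₁.cnt == false]
31. n0.hot = false  [false]
32. n0.acc = false  [S₁.acc == false]

26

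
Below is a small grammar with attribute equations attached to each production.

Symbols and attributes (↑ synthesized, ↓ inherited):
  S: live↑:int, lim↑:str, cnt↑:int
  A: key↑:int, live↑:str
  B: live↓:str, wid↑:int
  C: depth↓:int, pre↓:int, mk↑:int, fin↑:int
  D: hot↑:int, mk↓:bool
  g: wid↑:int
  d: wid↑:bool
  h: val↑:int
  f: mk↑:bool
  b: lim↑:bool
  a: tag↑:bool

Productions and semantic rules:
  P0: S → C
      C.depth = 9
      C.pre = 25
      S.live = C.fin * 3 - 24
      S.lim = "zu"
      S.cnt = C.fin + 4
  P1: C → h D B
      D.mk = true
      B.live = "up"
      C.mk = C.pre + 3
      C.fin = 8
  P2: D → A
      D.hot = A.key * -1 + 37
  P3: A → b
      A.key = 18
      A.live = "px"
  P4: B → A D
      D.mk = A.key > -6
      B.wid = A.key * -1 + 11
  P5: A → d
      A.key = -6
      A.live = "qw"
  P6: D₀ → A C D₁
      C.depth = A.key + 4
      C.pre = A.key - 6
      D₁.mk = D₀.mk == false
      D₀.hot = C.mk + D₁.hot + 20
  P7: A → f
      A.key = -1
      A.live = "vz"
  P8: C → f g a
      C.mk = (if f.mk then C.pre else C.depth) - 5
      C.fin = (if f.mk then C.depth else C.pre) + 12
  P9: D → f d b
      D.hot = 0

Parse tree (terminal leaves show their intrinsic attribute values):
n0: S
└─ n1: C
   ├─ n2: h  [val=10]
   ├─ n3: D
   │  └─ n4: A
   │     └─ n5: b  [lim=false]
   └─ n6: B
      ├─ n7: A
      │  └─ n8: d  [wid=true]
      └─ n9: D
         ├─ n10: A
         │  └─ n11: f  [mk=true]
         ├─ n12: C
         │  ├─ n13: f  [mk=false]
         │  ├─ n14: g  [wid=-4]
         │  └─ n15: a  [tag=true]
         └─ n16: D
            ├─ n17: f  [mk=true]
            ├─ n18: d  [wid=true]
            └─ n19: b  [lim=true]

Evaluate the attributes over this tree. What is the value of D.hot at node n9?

18

1. n1.depth = 9  [9]
2. n1.pre = 25  [25]
3. n2.val = 10  [terminal]
4. n3.mk = true  [true]
5. n5.lim = false  [terminal]
6. n4.key = 18  [18]
7. n4.live = "px"  ["px"]
8. n3.hot = 19  [A.key * -1 + 37]
9. n6.live = "up"  ["up"]
10. n8.wid = true  [terminal]
11. n7.key = -6  [-6]
12. n7.live = "qw"  ["qw"]
13. n9.mk = false  [A.key > -6]
14. n11.mk = true  [terminal]
15. n10.key = -1  [-1]
16. n10.live = "vz"  ["vz"]
17. n12.depth = 3  [A.key + 4]
18. n12.pre = -7  [A.key - 6]
19. n13.mk = false  [terminal]
20. n14.wid = -4  [terminal]
21. n15.tag = true  [terminal]
22. n12.mk = -2  [(if f.mk then C.pre else C.depth) - 5]
23. n12.fin = 5  [(if f.mk then C.depth else C.pre) + 12]
24. n16.mk = true  [D₀.mk == false]
25. n17.mk = true  [terminal]
26. n18.wid = true  [terminal]
27. n19.lim = true  [terminal]
28. n16.hot = 0  [0]
29. n9.hot = 18  [C.mk + D₁.hot + 20]
30. n6.wid = 17  [A.key * -1 + 11]
31. n1.mk = 28  [C.pre + 3]
32. n1.fin = 8  [8]
33. n0.live = 0  [C.fin * 3 - 24]
34. n0.lim = "zu"  ["zu"]
35. n0.cnt = 12  [C.fin + 4]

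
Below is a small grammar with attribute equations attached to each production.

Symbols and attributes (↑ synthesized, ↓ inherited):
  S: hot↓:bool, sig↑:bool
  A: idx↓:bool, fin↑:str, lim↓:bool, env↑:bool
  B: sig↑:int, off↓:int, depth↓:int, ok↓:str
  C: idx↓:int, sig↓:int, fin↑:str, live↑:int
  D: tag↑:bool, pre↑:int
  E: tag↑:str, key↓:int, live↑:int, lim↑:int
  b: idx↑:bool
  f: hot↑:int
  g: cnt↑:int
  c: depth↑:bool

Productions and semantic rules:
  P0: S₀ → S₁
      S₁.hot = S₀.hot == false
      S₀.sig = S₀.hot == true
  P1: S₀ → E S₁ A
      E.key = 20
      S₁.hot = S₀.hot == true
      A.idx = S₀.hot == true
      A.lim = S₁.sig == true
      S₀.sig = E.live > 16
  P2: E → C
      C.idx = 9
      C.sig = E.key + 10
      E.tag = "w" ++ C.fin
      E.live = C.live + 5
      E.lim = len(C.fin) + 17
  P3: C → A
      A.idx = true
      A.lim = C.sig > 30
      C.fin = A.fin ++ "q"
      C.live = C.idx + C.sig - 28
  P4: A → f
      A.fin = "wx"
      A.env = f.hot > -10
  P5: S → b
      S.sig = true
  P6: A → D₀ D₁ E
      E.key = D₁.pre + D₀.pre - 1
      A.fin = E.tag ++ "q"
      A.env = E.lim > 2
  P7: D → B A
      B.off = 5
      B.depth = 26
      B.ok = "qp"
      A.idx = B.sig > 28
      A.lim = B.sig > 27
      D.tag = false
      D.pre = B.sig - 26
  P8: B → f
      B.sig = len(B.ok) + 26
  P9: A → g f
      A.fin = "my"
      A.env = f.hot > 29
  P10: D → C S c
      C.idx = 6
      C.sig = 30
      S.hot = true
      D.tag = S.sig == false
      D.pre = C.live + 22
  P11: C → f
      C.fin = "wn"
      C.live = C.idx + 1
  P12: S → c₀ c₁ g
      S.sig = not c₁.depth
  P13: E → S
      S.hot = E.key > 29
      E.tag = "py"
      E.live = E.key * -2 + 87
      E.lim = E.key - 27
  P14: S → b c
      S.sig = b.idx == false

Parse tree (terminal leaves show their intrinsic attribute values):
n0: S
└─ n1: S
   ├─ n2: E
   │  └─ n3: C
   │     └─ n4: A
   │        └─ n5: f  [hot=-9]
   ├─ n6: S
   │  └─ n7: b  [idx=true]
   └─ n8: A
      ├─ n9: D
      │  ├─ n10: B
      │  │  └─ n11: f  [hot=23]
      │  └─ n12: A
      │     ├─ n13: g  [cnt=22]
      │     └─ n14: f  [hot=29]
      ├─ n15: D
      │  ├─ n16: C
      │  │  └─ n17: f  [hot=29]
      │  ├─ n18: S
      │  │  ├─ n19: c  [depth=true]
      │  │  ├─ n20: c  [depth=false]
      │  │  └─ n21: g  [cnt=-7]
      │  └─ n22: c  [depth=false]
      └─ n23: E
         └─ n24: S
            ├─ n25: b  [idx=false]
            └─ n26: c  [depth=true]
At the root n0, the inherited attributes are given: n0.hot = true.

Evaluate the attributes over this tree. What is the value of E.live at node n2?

16

1. n0.hot = true  [given at root]
2. n1.hot = false  [S₀.hot == false]
3. n2.key = 20  [20]
4. n3.idx = 9  [9]
5. n3.sig = 30  [E.key + 10]
6. n4.idx = true  [true]
7. n4.lim = false  [C.sig > 30]
8. n5.hot = -9  [terminal]
9. n4.fin = "wx"  ["wx"]
10. n4.env = true  [f.hot > -10]
11. n3.fin = "wxq"  [A.fin ++ "q"]
12. n3.live = 11  [C.idx + C.sig - 28]
13. n2.tag = "wwxq"  ["w" ++ C.fin]
14. n2.live = 16  [C.live + 5]
15. n2.lim = 20  [len(C.fin) + 17]
16. n6.hot = false  [S₀.hot == true]
17. n7.idx = true  [terminal]
18. n6.sig = true  [true]
19. n8.idx = false  [S₀.hot == true]
20. n8.lim = true  [S₁.sig == true]
21. n10.off = 5  [5]
22. n10.depth = 26  [26]
23. n10.ok = "qp"  ["qp"]
24. n11.hot = 23  [terminal]
25. n10.sig = 28  [len(B.ok) + 26]
26. n12.idx = false  [B.sig > 28]
27. n12.lim = true  [B.sig > 27]
28. n13.cnt = 22  [terminal]
29. n14.hot = 29  [terminal]
30. n12.fin = "my"  ["my"]
31. n12.env = false  [f.hot > 29]
32. n9.tag = false  [false]
33. n9.pre = 2  [B.sig - 26]
34. n16.idx = 6  [6]
35. n16.sig = 30  [30]
36. n17.hot = 29  [terminal]
37. n16.fin = "wn"  ["wn"]
38. n16.live = 7  [C.idx + 1]
39. n18.hot = true  [true]
40. n19.depth = true  [terminal]
41. n20.depth = false  [terminal]
42. n21.cnt = -7  [terminal]
43. n18.sig = true  [not c₁.depth]
44. n22.depth = false  [terminal]
45. n15.tag = false  [S.sig == false]
46. n15.pre = 29  [C.live + 22]
47. n23.key = 30  [D₁.pre + D₀.pre - 1]
48. n24.hot = true  [E.key > 29]
49. n25.idx = false  [terminal]
50. n26.depth = true  [terminal]
51. n24.sig = true  [b.idx == false]
52. n23.tag = "py"  ["py"]
53. n23.live = 27  [E.key * -2 + 87]
54. n23.lim = 3  [E.key - 27]
55. n8.fin = "pyq"  [E.tag ++ "q"]
56. n8.env = true  [E.lim > 2]
57. n1.sig = false  [E.live > 16]
58. n0.sig = true  [S₀.hot == true]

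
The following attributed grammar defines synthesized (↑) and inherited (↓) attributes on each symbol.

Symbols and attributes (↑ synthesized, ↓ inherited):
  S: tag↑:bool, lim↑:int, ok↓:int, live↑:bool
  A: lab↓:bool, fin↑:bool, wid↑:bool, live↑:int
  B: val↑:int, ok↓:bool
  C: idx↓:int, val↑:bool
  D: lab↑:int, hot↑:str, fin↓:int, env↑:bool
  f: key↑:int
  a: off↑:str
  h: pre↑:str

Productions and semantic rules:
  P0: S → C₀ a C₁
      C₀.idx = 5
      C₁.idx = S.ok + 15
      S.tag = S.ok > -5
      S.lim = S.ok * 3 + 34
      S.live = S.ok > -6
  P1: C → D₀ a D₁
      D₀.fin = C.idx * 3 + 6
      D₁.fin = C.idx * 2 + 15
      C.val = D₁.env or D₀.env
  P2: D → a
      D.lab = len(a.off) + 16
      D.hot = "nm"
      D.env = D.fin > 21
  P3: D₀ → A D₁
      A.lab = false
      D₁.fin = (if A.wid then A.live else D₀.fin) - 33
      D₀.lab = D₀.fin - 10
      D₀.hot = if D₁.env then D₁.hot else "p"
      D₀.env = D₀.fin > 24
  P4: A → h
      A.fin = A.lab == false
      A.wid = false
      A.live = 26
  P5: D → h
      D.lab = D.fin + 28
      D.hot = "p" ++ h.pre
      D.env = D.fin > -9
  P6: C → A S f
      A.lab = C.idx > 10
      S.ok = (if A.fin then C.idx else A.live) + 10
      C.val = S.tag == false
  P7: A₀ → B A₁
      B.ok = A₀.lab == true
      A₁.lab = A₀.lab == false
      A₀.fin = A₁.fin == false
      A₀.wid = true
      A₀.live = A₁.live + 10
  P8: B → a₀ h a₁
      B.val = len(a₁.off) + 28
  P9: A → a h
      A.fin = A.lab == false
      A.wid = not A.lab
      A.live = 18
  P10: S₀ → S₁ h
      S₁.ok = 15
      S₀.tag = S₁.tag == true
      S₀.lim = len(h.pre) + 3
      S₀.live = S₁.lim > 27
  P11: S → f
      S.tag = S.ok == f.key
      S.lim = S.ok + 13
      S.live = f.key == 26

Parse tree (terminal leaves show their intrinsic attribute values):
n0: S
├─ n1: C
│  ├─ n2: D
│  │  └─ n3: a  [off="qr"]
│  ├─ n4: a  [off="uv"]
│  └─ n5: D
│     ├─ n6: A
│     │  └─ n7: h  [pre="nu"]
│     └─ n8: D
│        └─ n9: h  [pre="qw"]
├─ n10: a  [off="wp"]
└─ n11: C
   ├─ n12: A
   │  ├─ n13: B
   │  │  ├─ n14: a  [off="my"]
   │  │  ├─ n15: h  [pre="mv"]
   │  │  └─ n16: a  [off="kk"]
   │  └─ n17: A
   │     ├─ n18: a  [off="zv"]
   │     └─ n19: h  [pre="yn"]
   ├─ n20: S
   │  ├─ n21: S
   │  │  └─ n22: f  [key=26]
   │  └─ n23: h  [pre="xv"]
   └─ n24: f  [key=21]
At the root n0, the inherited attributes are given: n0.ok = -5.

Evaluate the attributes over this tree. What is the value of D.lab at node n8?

20

1. n0.ok = -5  [given at root]
2. n1.idx = 5  [5]
3. n2.fin = 21  [C.idx * 3 + 6]
4. n3.off = "qr"  [terminal]
5. n2.lab = 18  [len(a.off) + 16]
6. n2.hot = "nm"  ["nm"]
7. n2.env = false  [D.fin > 21]
8. n4.off = "uv"  [terminal]
9. n5.fin = 25  [C.idx * 2 + 15]
10. n6.lab = false  [false]
11. n7.pre = "nu"  [terminal]
12. n6.fin = true  [A.lab == false]
13. n6.wid = false  [false]
14. n6.live = 26  [26]
15. n8.fin = -8  [(if A.wid then A.live else D₀.fin) - 33]
16. n9.pre = "qw"  [terminal]
17. n8.lab = 20  [D.fin + 28]
18. n8.hot = "pqw"  ["p" ++ h.pre]
19. n8.env = true  [D.fin > -9]
20. n5.lab = 15  [D₀.fin - 10]
21. n5.hot = "pqw"  [if D₁.env then D₁.hot else "p"]
22. n5.env = true  [D₀.fin > 24]
23. n1.val = true  [D₁.env or D₀.env]
24. n10.off = "wp"  [terminal]
25. n11.idx = 10  [S.ok + 15]
26. n12.lab = false  [C.idx > 10]
27. n13.ok = false  [A₀.lab == true]
28. n14.off = "my"  [terminal]
29. n15.pre = "mv"  [terminal]
30. n16.off = "kk"  [terminal]
31. n13.val = 30  [len(a₁.off) + 28]
32. n17.lab = true  [A₀.lab == false]
33. n18.off = "zv"  [terminal]
34. n19.pre = "yn"  [terminal]
35. n17.fin = false  [A.lab == false]
36. n17.wid = false  [not A.lab]
37. n17.live = 18  [18]
38. n12.fin = true  [A₁.fin == false]
39. n12.wid = true  [true]
40. n12.live = 28  [A₁.live + 10]
41. n20.ok = 20  [(if A.fin then C.idx else A.live) + 10]
42. n21.ok = 15  [15]
43. n22.key = 26  [terminal]
44. n21.tag = false  [S.ok == f.key]
45. n21.lim = 28  [S.ok + 13]
46. n21.live = true  [f.key == 26]
47. n23.pre = "xv"  [terminal]
48. n20.tag = false  [S₁.tag == true]
49. n20.lim = 5  [len(h.pre) + 3]
50. n20.live = true  [S₁.lim > 27]
51. n24.key = 21  [terminal]
52. n11.val = true  [S.tag == false]
53. n0.tag = false  [S.ok > -5]
54. n0.lim = 19  [S.ok * 3 + 34]
55. n0.live = true  [S.ok > -6]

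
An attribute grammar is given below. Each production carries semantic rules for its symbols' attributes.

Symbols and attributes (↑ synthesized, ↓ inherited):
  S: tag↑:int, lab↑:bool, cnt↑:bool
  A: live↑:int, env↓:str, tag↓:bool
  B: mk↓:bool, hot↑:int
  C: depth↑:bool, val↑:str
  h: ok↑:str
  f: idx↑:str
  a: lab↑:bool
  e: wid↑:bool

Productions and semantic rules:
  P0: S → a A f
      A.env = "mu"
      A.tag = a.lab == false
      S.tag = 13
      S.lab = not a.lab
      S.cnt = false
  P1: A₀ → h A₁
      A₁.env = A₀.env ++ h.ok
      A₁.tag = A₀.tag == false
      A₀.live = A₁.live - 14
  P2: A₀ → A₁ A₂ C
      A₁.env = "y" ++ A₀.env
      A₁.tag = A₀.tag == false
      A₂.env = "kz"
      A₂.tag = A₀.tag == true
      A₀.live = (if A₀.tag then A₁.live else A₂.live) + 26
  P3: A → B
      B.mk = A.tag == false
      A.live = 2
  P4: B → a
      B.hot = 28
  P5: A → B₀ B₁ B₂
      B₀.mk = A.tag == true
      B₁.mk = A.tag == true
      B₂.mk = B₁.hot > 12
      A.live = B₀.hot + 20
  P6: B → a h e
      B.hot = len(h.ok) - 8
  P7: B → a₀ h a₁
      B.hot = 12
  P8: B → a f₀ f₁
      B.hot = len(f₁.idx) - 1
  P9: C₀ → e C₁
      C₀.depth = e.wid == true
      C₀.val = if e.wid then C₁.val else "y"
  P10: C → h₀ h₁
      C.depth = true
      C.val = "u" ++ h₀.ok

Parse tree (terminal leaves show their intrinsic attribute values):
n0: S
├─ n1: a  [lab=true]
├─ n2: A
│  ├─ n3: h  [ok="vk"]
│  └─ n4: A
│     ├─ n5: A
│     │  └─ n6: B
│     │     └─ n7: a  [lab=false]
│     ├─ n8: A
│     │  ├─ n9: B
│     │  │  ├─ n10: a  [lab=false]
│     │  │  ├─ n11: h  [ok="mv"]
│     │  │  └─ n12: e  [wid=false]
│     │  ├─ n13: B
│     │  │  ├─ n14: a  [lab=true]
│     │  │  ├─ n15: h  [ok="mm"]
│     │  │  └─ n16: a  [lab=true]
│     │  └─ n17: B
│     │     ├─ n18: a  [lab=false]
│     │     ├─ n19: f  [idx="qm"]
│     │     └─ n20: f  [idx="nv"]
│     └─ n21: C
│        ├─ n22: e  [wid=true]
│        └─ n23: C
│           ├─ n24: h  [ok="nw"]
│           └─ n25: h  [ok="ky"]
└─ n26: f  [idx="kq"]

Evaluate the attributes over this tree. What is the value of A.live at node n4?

1. n1.lab = true  [terminal]
2. n2.env = "mu"  ["mu"]
3. n2.tag = false  [a.lab == false]
4. n3.ok = "vk"  [terminal]
5. n4.env = "muvk"  [A₀.env ++ h.ok]
6. n4.tag = true  [A₀.tag == false]
7. n5.env = "ymuvk"  ["y" ++ A₀.env]
8. n5.tag = false  [A₀.tag == false]
9. n6.mk = true  [A.tag == false]
10. n7.lab = false  [terminal]
11. n6.hot = 28  [28]
12. n5.live = 2  [2]
13. n8.env = "kz"  ["kz"]
14. n8.tag = true  [A₀.tag == true]
15. n9.mk = true  [A.tag == true]
16. n10.lab = false  [terminal]
17. n11.ok = "mv"  [terminal]
18. n12.wid = false  [terminal]
19. n9.hot = -6  [len(h.ok) - 8]
20. n13.mk = true  [A.tag == true]
21. n14.lab = true  [terminal]
22. n15.ok = "mm"  [terminal]
23. n16.lab = true  [terminal]
24. n13.hot = 12  [12]
25. n17.mk = false  [B₁.hot > 12]
26. n18.lab = false  [terminal]
27. n19.idx = "qm"  [terminal]
28. n20.idx = "nv"  [terminal]
29. n17.hot = 1  [len(f₁.idx) - 1]
30. n8.live = 14  [B₀.hot + 20]
31. n22.wid = true  [terminal]
32. n24.ok = "nw"  [terminal]
33. n25.ok = "ky"  [terminal]
34. n23.depth = true  [true]
35. n23.val = "unw"  ["u" ++ h₀.ok]
36. n21.depth = true  [e.wid == true]
37. n21.val = "unw"  [if e.wid then C₁.val else "y"]
38. n4.live = 28  [(if A₀.tag then A₁.live else A₂.live) + 26]
39. n2.live = 14  [A₁.live - 14]
40. n26.idx = "kq"  [terminal]
41. n0.tag = 13  [13]
42. n0.lab = false  [not a.lab]
43. n0.cnt = false  [false]

28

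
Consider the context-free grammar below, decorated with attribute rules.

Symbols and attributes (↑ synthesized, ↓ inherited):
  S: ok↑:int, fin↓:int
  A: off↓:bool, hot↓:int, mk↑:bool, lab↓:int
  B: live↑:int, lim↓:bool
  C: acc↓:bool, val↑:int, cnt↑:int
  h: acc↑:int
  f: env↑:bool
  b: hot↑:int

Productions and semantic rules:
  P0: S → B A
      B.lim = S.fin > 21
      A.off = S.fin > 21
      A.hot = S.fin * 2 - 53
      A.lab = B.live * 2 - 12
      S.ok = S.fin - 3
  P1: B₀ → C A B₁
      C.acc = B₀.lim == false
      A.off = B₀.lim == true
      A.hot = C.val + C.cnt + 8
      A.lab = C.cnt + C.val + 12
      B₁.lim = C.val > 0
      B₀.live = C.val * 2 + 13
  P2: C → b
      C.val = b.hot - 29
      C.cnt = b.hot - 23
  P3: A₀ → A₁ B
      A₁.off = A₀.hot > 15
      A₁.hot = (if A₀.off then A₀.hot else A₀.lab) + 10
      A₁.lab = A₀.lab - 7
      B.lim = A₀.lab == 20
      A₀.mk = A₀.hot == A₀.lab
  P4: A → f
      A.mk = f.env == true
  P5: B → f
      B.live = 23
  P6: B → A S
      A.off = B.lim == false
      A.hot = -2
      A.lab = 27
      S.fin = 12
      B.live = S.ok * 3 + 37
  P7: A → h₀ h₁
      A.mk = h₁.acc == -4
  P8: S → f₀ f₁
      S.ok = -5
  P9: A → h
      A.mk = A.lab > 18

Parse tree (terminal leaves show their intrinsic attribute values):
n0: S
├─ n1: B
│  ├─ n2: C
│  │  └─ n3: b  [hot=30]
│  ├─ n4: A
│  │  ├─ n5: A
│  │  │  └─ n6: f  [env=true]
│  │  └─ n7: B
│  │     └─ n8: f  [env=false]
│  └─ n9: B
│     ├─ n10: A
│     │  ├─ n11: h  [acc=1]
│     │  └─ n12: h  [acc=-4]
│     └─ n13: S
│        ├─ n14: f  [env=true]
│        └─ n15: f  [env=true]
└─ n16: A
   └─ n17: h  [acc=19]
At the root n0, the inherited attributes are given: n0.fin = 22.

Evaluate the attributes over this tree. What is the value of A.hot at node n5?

26

1. n0.fin = 22  [given at root]
2. n1.lim = true  [S.fin > 21]
3. n2.acc = false  [B₀.lim == false]
4. n3.hot = 30  [terminal]
5. n2.val = 1  [b.hot - 29]
6. n2.cnt = 7  [b.hot - 23]
7. n4.off = true  [B₀.lim == true]
8. n4.hot = 16  [C.val + C.cnt + 8]
9. n4.lab = 20  [C.cnt + C.val + 12]
10. n5.off = true  [A₀.hot > 15]
11. n5.hot = 26  [(if A₀.off then A₀.hot else A₀.lab) + 10]
12. n5.lab = 13  [A₀.lab - 7]
13. n6.env = true  [terminal]
14. n5.mk = true  [f.env == true]
15. n7.lim = true  [A₀.lab == 20]
16. n8.env = false  [terminal]
17. n7.live = 23  [23]
18. n4.mk = false  [A₀.hot == A₀.lab]
19. n9.lim = true  [C.val > 0]
20. n10.off = false  [B.lim == false]
21. n10.hot = -2  [-2]
22. n10.lab = 27  [27]
23. n11.acc = 1  [terminal]
24. n12.acc = -4  [terminal]
25. n10.mk = true  [h₁.acc == -4]
26. n13.fin = 12  [12]
27. n14.env = true  [terminal]
28. n15.env = true  [terminal]
29. n13.ok = -5  [-5]
30. n9.live = 22  [S.ok * 3 + 37]
31. n1.live = 15  [C.val * 2 + 13]
32. n16.off = true  [S.fin > 21]
33. n16.hot = -9  [S.fin * 2 - 53]
34. n16.lab = 18  [B.live * 2 - 12]
35. n17.acc = 19  [terminal]
36. n16.mk = false  [A.lab > 18]
37. n0.ok = 19  [S.fin - 3]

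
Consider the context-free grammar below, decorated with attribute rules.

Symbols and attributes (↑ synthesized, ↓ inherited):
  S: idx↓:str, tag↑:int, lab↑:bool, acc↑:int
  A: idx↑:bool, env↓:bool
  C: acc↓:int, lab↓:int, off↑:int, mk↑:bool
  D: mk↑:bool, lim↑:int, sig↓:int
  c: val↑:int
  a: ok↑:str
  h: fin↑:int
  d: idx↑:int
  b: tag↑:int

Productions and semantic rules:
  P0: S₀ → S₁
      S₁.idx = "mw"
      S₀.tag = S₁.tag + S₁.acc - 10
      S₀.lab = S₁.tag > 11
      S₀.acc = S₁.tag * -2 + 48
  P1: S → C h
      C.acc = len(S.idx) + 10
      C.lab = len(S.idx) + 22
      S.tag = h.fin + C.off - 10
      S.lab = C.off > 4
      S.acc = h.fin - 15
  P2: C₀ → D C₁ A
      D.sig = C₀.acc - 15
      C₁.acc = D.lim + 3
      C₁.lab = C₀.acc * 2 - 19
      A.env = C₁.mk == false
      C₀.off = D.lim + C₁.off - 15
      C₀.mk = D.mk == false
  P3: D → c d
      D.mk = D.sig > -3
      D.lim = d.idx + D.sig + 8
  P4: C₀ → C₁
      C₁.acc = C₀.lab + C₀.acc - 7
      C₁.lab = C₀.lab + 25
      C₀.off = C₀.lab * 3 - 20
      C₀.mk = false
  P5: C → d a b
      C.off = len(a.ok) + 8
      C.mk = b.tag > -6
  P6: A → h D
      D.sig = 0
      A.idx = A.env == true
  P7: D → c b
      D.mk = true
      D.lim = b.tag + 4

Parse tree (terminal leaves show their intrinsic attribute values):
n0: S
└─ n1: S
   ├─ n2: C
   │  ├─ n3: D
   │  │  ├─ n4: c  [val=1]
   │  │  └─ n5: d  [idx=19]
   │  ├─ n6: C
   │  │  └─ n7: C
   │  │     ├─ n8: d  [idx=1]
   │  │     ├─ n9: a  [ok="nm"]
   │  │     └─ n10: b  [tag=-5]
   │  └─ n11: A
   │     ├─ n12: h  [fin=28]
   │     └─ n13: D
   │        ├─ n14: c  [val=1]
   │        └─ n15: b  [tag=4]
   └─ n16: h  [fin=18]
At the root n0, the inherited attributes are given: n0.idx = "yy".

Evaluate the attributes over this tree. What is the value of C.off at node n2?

4

1. n0.idx = "yy"  [given at root]
2. n1.idx = "mw"  ["mw"]
3. n2.acc = 12  [len(S.idx) + 10]
4. n2.lab = 24  [len(S.idx) + 22]
5. n3.sig = -3  [C₀.acc - 15]
6. n4.val = 1  [terminal]
7. n5.idx = 19  [terminal]
8. n3.mk = false  [D.sig > -3]
9. n3.lim = 24  [d.idx + D.sig + 8]
10. n6.acc = 27  [D.lim + 3]
11. n6.lab = 5  [C₀.acc * 2 - 19]
12. n7.acc = 25  [C₀.lab + C₀.acc - 7]
13. n7.lab = 30  [C₀.lab + 25]
14. n8.idx = 1  [terminal]
15. n9.ok = "nm"  [terminal]
16. n10.tag = -5  [terminal]
17. n7.off = 10  [len(a.ok) + 8]
18. n7.mk = true  [b.tag > -6]
19. n6.off = -5  [C₀.lab * 3 - 20]
20. n6.mk = false  [false]
21. n11.env = true  [C₁.mk == false]
22. n12.fin = 28  [terminal]
23. n13.sig = 0  [0]
24. n14.val = 1  [terminal]
25. n15.tag = 4  [terminal]
26. n13.mk = true  [true]
27. n13.lim = 8  [b.tag + 4]
28. n11.idx = true  [A.env == true]
29. n2.off = 4  [D.lim + C₁.off - 15]
30. n2.mk = true  [D.mk == false]
31. n16.fin = 18  [terminal]
32. n1.tag = 12  [h.fin + C.off - 10]
33. n1.lab = false  [C.off > 4]
34. n1.acc = 3  [h.fin - 15]
35. n0.tag = 5  [S₁.tag + S₁.acc - 10]
36. n0.lab = true  [S₁.tag > 11]
37. n0.acc = 24  [S₁.tag * -2 + 48]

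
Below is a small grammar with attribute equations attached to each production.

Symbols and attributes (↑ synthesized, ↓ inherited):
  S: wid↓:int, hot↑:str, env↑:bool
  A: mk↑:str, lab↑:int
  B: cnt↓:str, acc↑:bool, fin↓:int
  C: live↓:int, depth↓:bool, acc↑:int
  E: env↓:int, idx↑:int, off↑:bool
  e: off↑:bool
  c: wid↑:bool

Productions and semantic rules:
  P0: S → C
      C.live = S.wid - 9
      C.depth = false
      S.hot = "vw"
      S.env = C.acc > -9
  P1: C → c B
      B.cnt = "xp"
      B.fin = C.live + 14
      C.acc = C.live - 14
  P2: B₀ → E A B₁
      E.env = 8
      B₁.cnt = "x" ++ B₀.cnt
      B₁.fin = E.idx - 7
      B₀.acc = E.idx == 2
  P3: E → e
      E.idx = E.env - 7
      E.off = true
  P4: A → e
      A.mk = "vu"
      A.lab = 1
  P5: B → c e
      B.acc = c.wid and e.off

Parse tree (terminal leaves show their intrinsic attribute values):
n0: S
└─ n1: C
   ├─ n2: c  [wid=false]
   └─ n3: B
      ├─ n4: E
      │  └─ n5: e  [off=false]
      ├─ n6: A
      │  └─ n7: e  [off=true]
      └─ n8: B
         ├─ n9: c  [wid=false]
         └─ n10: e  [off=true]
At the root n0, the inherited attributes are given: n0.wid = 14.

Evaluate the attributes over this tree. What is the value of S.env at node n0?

1. n0.wid = 14  [given at root]
2. n1.live = 5  [S.wid - 9]
3. n1.depth = false  [false]
4. n2.wid = false  [terminal]
5. n3.cnt = "xp"  ["xp"]
6. n3.fin = 19  [C.live + 14]
7. n4.env = 8  [8]
8. n5.off = false  [terminal]
9. n4.idx = 1  [E.env - 7]
10. n4.off = true  [true]
11. n7.off = true  [terminal]
12. n6.mk = "vu"  ["vu"]
13. n6.lab = 1  [1]
14. n8.cnt = "xxp"  ["x" ++ B₀.cnt]
15. n8.fin = -6  [E.idx - 7]
16. n9.wid = false  [terminal]
17. n10.off = true  [terminal]
18. n8.acc = false  [c.wid and e.off]
19. n3.acc = false  [E.idx == 2]
20. n1.acc = -9  [C.live - 14]
21. n0.hot = "vw"  ["vw"]
22. n0.env = false  [C.acc > -9]

false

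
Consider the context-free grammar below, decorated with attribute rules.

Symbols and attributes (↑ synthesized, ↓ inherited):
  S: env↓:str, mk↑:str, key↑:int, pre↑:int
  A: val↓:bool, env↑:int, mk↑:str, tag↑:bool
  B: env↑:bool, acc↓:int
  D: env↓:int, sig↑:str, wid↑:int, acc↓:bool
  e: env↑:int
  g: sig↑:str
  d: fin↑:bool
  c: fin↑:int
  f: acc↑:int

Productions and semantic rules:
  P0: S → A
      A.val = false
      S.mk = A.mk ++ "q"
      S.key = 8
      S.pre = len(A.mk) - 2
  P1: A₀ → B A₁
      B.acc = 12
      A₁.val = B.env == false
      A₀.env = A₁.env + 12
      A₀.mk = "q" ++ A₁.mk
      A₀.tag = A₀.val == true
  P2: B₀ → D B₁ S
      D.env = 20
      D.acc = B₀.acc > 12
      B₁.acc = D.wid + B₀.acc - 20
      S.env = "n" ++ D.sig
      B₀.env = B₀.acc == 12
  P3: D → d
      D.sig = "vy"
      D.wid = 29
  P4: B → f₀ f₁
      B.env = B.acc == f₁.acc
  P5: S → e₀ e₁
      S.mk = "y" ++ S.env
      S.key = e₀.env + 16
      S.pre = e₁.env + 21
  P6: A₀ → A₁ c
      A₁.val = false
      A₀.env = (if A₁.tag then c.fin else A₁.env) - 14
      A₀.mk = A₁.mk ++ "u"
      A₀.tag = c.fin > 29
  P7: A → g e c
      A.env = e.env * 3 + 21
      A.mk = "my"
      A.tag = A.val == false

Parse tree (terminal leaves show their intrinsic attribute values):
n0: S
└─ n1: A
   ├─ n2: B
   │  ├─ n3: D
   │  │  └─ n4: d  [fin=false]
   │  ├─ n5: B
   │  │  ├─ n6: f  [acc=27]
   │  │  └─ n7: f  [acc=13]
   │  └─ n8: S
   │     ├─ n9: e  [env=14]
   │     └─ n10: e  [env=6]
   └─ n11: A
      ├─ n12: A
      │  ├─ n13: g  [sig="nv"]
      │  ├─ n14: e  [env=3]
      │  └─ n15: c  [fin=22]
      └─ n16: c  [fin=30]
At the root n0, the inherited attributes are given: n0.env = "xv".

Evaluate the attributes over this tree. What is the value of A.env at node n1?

1. n0.env = "xv"  [given at root]
2. n1.val = false  [false]
3. n2.acc = 12  [12]
4. n3.env = 20  [20]
5. n3.acc = false  [B₀.acc > 12]
6. n4.fin = false  [terminal]
7. n3.sig = "vy"  ["vy"]
8. n3.wid = 29  [29]
9. n5.acc = 21  [D.wid + B₀.acc - 20]
10. n6.acc = 27  [terminal]
11. n7.acc = 13  [terminal]
12. n5.env = false  [B.acc == f₁.acc]
13. n8.env = "nvy"  ["n" ++ D.sig]
14. n9.env = 14  [terminal]
15. n10.env = 6  [terminal]
16. n8.mk = "ynvy"  ["y" ++ S.env]
17. n8.key = 30  [e₀.env + 16]
18. n8.pre = 27  [e₁.env + 21]
19. n2.env = true  [B₀.acc == 12]
20. n11.val = false  [B.env == false]
21. n12.val = false  [false]
22. n13.sig = "nv"  [terminal]
23. n14.env = 3  [terminal]
24. n15.fin = 22  [terminal]
25. n12.env = 30  [e.env * 3 + 21]
26. n12.mk = "my"  ["my"]
27. n12.tag = true  [A.val == false]
28. n16.fin = 30  [terminal]
29. n11.env = 16  [(if A₁.tag then c.fin else A₁.env) - 14]
30. n11.mk = "myu"  [A₁.mk ++ "u"]
31. n11.tag = true  [c.fin > 29]
32. n1.env = 28  [A₁.env + 12]
33. n1.mk = "qmyu"  ["q" ++ A₁.mk]
34. n1.tag = false  [A₀.val == true]
35. n0.mk = "qmyuq"  [A.mk ++ "q"]
36. n0.key = 8  [8]
37. n0.pre = 2  [len(A.mk) - 2]

28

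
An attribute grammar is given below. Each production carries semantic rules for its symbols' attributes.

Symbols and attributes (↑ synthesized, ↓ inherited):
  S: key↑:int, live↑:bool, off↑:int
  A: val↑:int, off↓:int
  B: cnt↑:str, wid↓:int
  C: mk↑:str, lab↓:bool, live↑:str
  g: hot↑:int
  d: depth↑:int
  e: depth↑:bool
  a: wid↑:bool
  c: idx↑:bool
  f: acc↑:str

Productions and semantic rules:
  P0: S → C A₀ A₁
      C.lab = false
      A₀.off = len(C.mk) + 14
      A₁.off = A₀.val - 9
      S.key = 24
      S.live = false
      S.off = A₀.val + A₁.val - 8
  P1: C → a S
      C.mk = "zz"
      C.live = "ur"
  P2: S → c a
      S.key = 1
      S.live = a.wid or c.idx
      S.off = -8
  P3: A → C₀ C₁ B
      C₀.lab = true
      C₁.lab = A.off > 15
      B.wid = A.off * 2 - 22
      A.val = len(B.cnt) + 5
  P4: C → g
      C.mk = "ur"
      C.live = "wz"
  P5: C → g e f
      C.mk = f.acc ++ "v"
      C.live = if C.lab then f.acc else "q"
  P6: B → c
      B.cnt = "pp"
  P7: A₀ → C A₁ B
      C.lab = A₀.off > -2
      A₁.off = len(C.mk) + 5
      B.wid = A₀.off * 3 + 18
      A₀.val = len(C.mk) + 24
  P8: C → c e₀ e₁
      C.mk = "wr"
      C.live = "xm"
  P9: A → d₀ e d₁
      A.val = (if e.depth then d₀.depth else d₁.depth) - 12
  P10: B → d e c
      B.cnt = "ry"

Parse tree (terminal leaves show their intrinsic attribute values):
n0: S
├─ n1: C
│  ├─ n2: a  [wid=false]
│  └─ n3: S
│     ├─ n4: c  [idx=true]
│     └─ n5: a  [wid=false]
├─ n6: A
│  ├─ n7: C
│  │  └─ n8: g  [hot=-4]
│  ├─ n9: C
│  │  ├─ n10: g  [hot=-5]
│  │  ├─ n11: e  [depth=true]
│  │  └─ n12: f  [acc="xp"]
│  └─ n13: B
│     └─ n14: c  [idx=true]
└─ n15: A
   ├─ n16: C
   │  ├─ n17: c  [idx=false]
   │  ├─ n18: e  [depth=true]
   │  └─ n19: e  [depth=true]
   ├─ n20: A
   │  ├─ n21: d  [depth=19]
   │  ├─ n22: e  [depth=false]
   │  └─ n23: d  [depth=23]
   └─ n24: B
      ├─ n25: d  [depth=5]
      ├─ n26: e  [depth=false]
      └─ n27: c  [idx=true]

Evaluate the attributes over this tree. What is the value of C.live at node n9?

"xp"

1. n1.lab = false  [false]
2. n2.wid = false  [terminal]
3. n4.idx = true  [terminal]
4. n5.wid = false  [terminal]
5. n3.key = 1  [1]
6. n3.live = true  [a.wid or c.idx]
7. n3.off = -8  [-8]
8. n1.mk = "zz"  ["zz"]
9. n1.live = "ur"  ["ur"]
10. n6.off = 16  [len(C.mk) + 14]
11. n7.lab = true  [true]
12. n8.hot = -4  [terminal]
13. n7.mk = "ur"  ["ur"]
14. n7.live = "wz"  ["wz"]
15. n9.lab = true  [A.off > 15]
16. n10.hot = -5  [terminal]
17. n11.depth = true  [terminal]
18. n12.acc = "xp"  [terminal]
19. n9.mk = "xpv"  [f.acc ++ "v"]
20. n9.live = "xp"  [if C.lab then f.acc else "q"]
21. n13.wid = 10  [A.off * 2 - 22]
22. n14.idx = true  [terminal]
23. n13.cnt = "pp"  ["pp"]
24. n6.val = 7  [len(B.cnt) + 5]
25. n15.off = -2  [A₀.val - 9]
26. n16.lab = false  [A₀.off > -2]
27. n17.idx = false  [terminal]
28. n18.depth = true  [terminal]
29. n19.depth = true  [terminal]
30. n16.mk = "wr"  ["wr"]
31. n16.live = "xm"  ["xm"]
32. n20.off = 7  [len(C.mk) + 5]
33. n21.depth = 19  [terminal]
34. n22.depth = false  [terminal]
35. n23.depth = 23  [terminal]
36. n20.val = 11  [(if e.depth then d₀.depth else d₁.depth) - 12]
37. n24.wid = 12  [A₀.off * 3 + 18]
38. n25.depth = 5  [terminal]
39. n26.depth = false  [terminal]
40. n27.idx = true  [terminal]
41. n24.cnt = "ry"  ["ry"]
42. n15.val = 26  [len(C.mk) + 24]
43. n0.key = 24  [24]
44. n0.live = false  [false]
45. n0.off = 25  [A₀.val + A₁.val - 8]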